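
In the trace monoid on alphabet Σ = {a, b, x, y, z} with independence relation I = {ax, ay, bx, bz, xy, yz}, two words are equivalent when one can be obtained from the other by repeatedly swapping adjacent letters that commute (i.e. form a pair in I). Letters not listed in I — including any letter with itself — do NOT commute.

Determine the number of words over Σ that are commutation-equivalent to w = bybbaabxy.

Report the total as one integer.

0(b) covers ∅
1(y) covers 0:b
2(b) covers 1:y
3(b) covers 2:b
4(a) covers 3:b
5(a) covers 4:a
6(b) covers 5:a
7(x) covers ∅
8(y) covers 6:b
floor of heap: 0:b, 7:x
completions by unplaced set U, small U first (add the entries for U minus each lowest piece of U):
  |U|=1: {7}:1  {8}:1
  |U|=2: {6,8}:1  {7,8}:2
  |U|=3: {5,6,8}:1  {6,7,8}:3
  |U|=4: {4,5,6,8}:1  {5,6,7,8}:4
  |U|=5: {3,4,5,6,8}:1  {4,5,6,7,8}:5
  |U|=6: {2,3,4,5,6,8}:1  {3,4,5,6,7,8}:6
  |U|=7: {1,2,3,4,5,6,8}:1  {2,3,4,5,6,7,8}:7
  start at 0(b): 8
  start at 7(x): 1
sum over floor = 9

9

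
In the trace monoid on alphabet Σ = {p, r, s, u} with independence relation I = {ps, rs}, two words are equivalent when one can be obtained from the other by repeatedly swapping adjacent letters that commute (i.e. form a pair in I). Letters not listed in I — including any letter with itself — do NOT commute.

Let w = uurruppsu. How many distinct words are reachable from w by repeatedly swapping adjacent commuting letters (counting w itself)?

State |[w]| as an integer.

drop 0:u onto floor
drop 1:u onto {0:u}
drop 2:r onto {1:u}
drop 3:r onto {2:r}
drop 4:u onto {3:r}
drop 5:p onto {4:u}
drop 6:p onto {5:p}
drop 7:s onto {4:u}
drop 8:u onto {6:p, 7:s}
ground layer = {0:u}
drop-orders for the pieces not yet dropped (sum over which currently-grounded one goes next):
  1 to go: {8} 1
  2 to go: {6,8} 1  {7,8} 1
  3 to go: {5,6,8} 1  {6,7,8} 2
  4 to go: {5,6,7,8} 3
  5 to go: {4,5,6,7,8} 3
  6 to go: {3,4,5,6,7,8} 3
  7 to go: {2,3,4,5,6,7,8} 3
  if 0:u drops first: 3 orders

3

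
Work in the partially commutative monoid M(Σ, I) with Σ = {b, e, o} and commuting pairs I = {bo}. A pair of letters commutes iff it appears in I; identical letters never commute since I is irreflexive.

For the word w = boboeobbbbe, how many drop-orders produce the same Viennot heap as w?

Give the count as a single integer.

30

piece 0:b — minimal
piece 1:o — minimal
piece 2:b rests on {0:b}
piece 3:o rests on {1:o}
piece 4:e rests on {2:b, 3:o}
piece 5:o rests on {4:e}
piece 6:b rests on {4:e}
piece 7:b rests on {6:b}
piece 8:b rests on {7:b}
piece 9:b rests on {8:b}
piece 10:e rests on {5:o, 9:b}
minimal pieces: {0:b, 1:o}
ways to finish when only these pieces remain (= sum over removing one remaining piece with nothing left below it):
  1 left: {10}→1
  2 left: {5,10}→1  {9,10}→1
  3 left: {5,9,10}→2  {8,9,10}→1
  4 left: {5,8,9,10}→3  {7,8,9,10}→1
  5 left: {5,7,8,9,10}→4  {6,7,8,9,10}→1
  6 left: {5,6,7,8,9,10}→5
  7 left: {4,5,6,7,8,9,10}→5
  8 left: {2,4,5,6,7,8,9,10}→5  {3,4,5,6,7,8,9,10}→5
  9 left: {0,2,4,5,6,7,8,9,10}→5  {1,3,4,5,6,7,8,9,10}→5  {2,3,4,5,6,7,8,9,10}→10
  placing 0:b first → 15 extensions
  placing 1:o first → 15 extensions
total linear extensions = 30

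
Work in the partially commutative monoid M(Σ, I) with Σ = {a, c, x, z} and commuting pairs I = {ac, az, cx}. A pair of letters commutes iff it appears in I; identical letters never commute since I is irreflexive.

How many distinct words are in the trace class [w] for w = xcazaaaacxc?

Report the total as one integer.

286

0(x) covers ∅
1(c) covers ∅
2(a) covers 0:x
3(z) covers 0:x, 1:c
4(a) covers 2:a
5(a) covers 4:a
6(a) covers 5:a
7(a) covers 6:a
8(c) covers 3:z
9(x) covers 3:z, 7:a
10(c) covers 8:c
floor of heap: 0:x, 1:c
completions by unplaced set U, small U first (add the entries for U minus each lowest piece of U):
  |U|=1: {9}:1  {10}:1
  |U|=2: {7,9}:1  {8,10}:1  {9,10}:2
  |U|=3: {6,7,9}:1  {7,9,10}:3  {8,9,10}:3
  |U|=4: {3,8,9,10}:3  {5,6,7,9}:1  {6,7,9,10}:4  {7,8,9,10}:6
  |U|=5: {1,3,8,9,10}:3  {3,7,8,9,10}:9  {4,5,6,7,9}:1  {5,6,7,9,10}:5  {6,7,8,9,10}:10
  |U|=6: {1,3,7,8,9,10}:12  {2,4,5,6,7,9}:1  {3,6,7,8,9,10}:19  {4,5,6,7,9,10}:6  {5,6,7,8,9,10}:15
  |U|=7: {1,3,6,7,8,9,10}:31  {2,4,5,6,7,9,10}:7  {3,5,6,7,8,9,10}:34  {4,5,6,7,8,9,10}:21
  |U|=8: {1,3,5,6,7,8,9,10}:65  {2,4,5,6,7,8,9,10}:28  {3,4,5,6,7,8,9,10}:55
  |U|=9: {1,3,4,5,6,7,8,9,10}:120  {2,3,4,5,6,7,8,9,10}:83
  start at 0(x): 203
  start at 1(c): 83
sum over floor = 286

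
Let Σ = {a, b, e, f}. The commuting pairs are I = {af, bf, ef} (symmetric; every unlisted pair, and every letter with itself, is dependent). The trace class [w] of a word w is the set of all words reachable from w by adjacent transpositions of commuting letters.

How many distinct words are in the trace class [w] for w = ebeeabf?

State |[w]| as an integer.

7

piece 0:e — minimal
piece 1:b rests on {0:e}
piece 2:e rests on {1:b}
piece 3:e rests on {2:e}
piece 4:a rests on {3:e}
piece 5:b rests on {4:a}
piece 6:f — minimal
minimal pieces: {0:e, 6:f}
ways to finish when only these pieces remain (= sum over removing one remaining piece with nothing left below it):
  1 left: {5}→1  {6}→1
  2 left: {4,5}→1  {5,6}→2
  3 left: {3,4,5}→1  {4,5,6}→3
  4 left: {2,3,4,5}→1  {3,4,5,6}→4
  5 left: {1,2,3,4,5}→1  {2,3,4,5,6}→5
  placing 0:e first → 6 extensions
  placing 6:f first → 1 extensions
total linear extensions = 7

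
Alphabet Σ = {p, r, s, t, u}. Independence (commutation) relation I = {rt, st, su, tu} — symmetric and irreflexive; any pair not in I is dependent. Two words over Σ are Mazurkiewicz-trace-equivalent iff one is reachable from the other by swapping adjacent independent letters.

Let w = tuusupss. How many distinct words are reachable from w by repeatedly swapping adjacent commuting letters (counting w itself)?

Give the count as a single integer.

0(t) covers ∅
1(u) covers ∅
2(u) covers 1:u
3(s) covers ∅
4(u) covers 2:u
5(p) covers 0:t, 3:s, 4:u
6(s) covers 5:p
7(s) covers 6:s
floor of heap: 0:t, 1:u, 3:s
completions by unplaced set U, small U first (add the entries for U minus each lowest piece of U):
  |U|=1: {7}:1
  |U|=2: {6,7}:1
  |U|=3: {5,6,7}:1
  |U|=4: {0,5,6,7}:1  {3,5,6,7}:1  {4,5,6,7}:1
  |U|=5: {0,3,5,6,7}:2  {0,4,5,6,7}:2  {2,4,5,6,7}:1  {3,4,5,6,7}:2
  |U|=6: {0,2,4,5,6,7}:3  {0,3,4,5,6,7}:6  {1,2,4,5,6,7}:1  {2,3,4,5,6,7}:3
  start at 0(t): 4
  start at 1(u): 12
  start at 3(s): 4
sum over floor = 20

20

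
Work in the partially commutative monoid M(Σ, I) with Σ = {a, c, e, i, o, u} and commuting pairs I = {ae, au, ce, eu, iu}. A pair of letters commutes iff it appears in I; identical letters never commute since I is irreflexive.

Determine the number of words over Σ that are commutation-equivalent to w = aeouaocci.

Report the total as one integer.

4

#0=a has no predecessor
#1=e has no predecessor
#2=o depends on [0:a, 1:e]
#3=u depends on [2:o]
#4=a depends on [2:o]
#5=o depends on [3:u, 4:a]
#6=c depends on [5:o]
#7=c depends on [6:c]
#8=i depends on [7:c]
sources: [0:a, 1:e]
N(rest) = Σ N(rest − s) over sources s of rest; N(one piece) = 1:
  size 1 → [8]=1
  size 2 → [7,8]=1
  size 3 → [6,7,8]=1
  size 4 → [5,6,7,8]=1
  size 5 → [3,5,6,7,8]=1  [4,5,6,7,8]=1
  size 6 → [3,4,5,6,7,8]=2
  size 7 → [2,3,4,5,6,7,8]=2
  first=0(a) contributes 2
  first=1(e) contributes 2
|[w]| = 4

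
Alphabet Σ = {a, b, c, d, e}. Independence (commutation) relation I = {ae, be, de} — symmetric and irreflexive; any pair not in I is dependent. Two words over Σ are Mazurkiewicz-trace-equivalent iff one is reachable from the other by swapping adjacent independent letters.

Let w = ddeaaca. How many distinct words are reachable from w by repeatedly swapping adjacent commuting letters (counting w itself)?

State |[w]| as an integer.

piece 0:d — minimal
piece 1:d rests on {0:d}
piece 2:e — minimal
piece 3:a rests on {1:d}
piece 4:a rests on {3:a}
piece 5:c rests on {2:e, 4:a}
piece 6:a rests on {5:c}
minimal pieces: {0:d, 2:e}
ways to finish when only these pieces remain (= sum over removing one remaining piece with nothing left below it):
  1 left: {6}→1
  2 left: {5,6}→1
  3 left: {2,5,6}→1  {4,5,6}→1
  4 left: {2,4,5,6}→2  {3,4,5,6}→1
  5 left: {1,3,4,5,6}→1  {2,3,4,5,6}→3
  placing 0:d first → 4 extensions
  placing 2:e first → 1 extensions
total linear extensions = 5

5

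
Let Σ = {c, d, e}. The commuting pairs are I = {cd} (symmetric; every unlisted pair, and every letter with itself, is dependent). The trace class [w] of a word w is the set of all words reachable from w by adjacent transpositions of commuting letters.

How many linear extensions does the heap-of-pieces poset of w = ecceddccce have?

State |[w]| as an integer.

10

#0=e has no predecessor
#1=c depends on [0:e]
#2=c depends on [1:c]
#3=e depends on [2:c]
#4=d depends on [3:e]
#5=d depends on [4:d]
#6=c depends on [3:e]
#7=c depends on [6:c]
#8=c depends on [7:c]
#9=e depends on [5:d, 8:c]
sources: [0:e]
N(rest) = Σ N(rest − s) over sources s of rest; N(one piece) = 1:
  size 1 → [9]=1
  size 2 → [5,9]=1  [8,9]=1
  size 3 → [4,5,9]=1  [5,8,9]=2  [7,8,9]=1
  size 4 → [4,5,8,9]=3  [5,7,8,9]=3  [6,7,8,9]=1
  size 5 → [4,5,7,8,9]=6  [5,6,7,8,9]=4
  size 6 → [4,5,6,7,8,9]=10
  size 7 → [3,4,5,6,7,8,9]=10
  size 8 → [2,3,4,5,6,7,8,9]=10
  first=0(e) contributes 10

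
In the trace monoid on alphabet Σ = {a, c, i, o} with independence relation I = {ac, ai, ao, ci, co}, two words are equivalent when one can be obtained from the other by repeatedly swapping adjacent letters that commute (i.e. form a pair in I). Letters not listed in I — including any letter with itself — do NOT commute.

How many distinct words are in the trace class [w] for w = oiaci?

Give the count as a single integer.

20

0(o) covers ∅
1(i) covers 0:o
2(a) covers ∅
3(c) covers ∅
4(i) covers 1:i
floor of heap: 0:o, 2:a, 3:c
completions by unplaced set U, small U first (add the entries for U minus each lowest piece of U):
  |U|=1: {2}:1  {3}:1  {4}:1
  |U|=2: {1,4}:1  {2,3}:2  {2,4}:2  {3,4}:2
  |U|=3: {0,1,4}:1  {1,2,4}:3  {1,3,4}:3  {2,3,4}:6
  start at 0(o): 12
  start at 2(a): 4
  start at 3(c): 4
sum over floor = 20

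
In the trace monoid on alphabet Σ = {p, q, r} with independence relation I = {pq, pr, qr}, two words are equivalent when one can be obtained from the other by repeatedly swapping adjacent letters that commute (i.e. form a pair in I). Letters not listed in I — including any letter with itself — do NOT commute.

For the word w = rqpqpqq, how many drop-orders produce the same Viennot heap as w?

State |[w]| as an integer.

105

0(r) covers ∅
1(q) covers ∅
2(p) covers ∅
3(q) covers 1:q
4(p) covers 2:p
5(q) covers 3:q
6(q) covers 5:q
floor of heap: 0:r, 1:q, 2:p
completions by unplaced set U, small U first (add the entries for U minus each lowest piece of U):
  |U|=1: {0}:1  {4}:1  {6}:1
  |U|=2: {0,4}:2  {0,6}:2  {2,4}:1  {4,6}:2  {5,6}:1
  |U|=3: {0,2,4}:3  {0,4,6}:6  {0,5,6}:3  {2,4,6}:3  {3,5,6}:1  {4,5,6}:3
  |U|=4: {0,2,4,6}:12  {0,3,5,6}:4  {0,4,5,6}:12  {1,3,5,6}:1  {2,4,5,6}:6  {3,4,5,6}:4
  |U|=5: {0,1,3,5,6}:5  {0,2,4,5,6}:30  {0,3,4,5,6}:20  {1,3,4,5,6}:5  {2,3,4,5,6}:10
  start at 0(r): 15
  start at 1(q): 60
  start at 2(p): 30
sum over floor = 105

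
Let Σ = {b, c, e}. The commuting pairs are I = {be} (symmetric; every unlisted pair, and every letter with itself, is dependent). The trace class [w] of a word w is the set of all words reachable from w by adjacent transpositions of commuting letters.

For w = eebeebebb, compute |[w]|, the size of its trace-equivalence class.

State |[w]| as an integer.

126

#0=e has no predecessor
#1=e depends on [0:e]
#2=b has no predecessor
#3=e depends on [1:e]
#4=e depends on [3:e]
#5=b depends on [2:b]
#6=e depends on [4:e]
#7=b depends on [5:b]
#8=b depends on [7:b]
sources: [0:e, 2:b]
N(rest) = Σ N(rest − s) over sources s of rest; N(one piece) = 1:
  size 1 → [6]=1  [8]=1
  size 2 → [4,6]=1  [6,8]=2  [7,8]=1
  size 3 → [3,4,6]=1  [4,6,8]=3  [5,7,8]=1  [6,7,8]=3
  size 4 → [1,3,4,6]=1  [2,5,7,8]=1  [3,4,6,8]=4  [4,6,7,8]=6  [5,6,7,8]=4
  size 5 → [0,1,3,4,6]=1  [1,3,4,6,8]=5  [2,5,6,7,8]=5  [3,4,6,7,8]=10  [4,5,6,7,8]=10
  size 6 → [0,1,3,4,6,8]=6  [1,3,4,6,7,8]=15  [2,4,5,6,7,8]=15  [3,4,5,6,7,8]=20
  size 7 → [0,1,3,4,6,7,8]=21  [1,3,4,5,6,7,8]=35  [2,3,4,5,6,7,8]=35
  first=0(e) contributes 70
  first=2(b) contributes 56
|[w]| = 126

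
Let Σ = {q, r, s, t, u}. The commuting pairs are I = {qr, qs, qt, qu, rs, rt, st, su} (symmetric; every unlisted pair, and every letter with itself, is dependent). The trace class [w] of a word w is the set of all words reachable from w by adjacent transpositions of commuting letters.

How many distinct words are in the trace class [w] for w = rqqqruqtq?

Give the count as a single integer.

126

0(r) covers ∅
1(q) covers ∅
2(q) covers 1:q
3(q) covers 2:q
4(r) covers 0:r
5(u) covers 4:r
6(q) covers 3:q
7(t) covers 5:u
8(q) covers 6:q
floor of heap: 0:r, 1:q
completions by unplaced set U, small U first (add the entries for U minus each lowest piece of U):
  |U|=1: {7}:1  {8}:1
  |U|=2: {5,7}:1  {6,8}:1  {7,8}:2
  |U|=3: {3,6,8}:1  {4,5,7}:1  {5,7,8}:3  {6,7,8}:3
  |U|=4: {0,4,5,7}:1  {2,3,6,8}:1  {3,6,7,8}:4  {4,5,7,8}:4  {5,6,7,8}:6
  |U|=5: {0,4,5,7,8}:5  {1,2,3,6,8}:1  {2,3,6,7,8}:5  {3,5,6,7,8}:10  {4,5,6,7,8}:10
  |U|=6: {0,4,5,6,7,8}:15  {1,2,3,6,7,8}:6  {2,3,5,6,7,8}:15  {3,4,5,6,7,8}:20
  |U|=7: {0,3,4,5,6,7,8}:35  {1,2,3,5,6,7,8}:21  {2,3,4,5,6,7,8}:35
  start at 0(r): 56
  start at 1(q): 70
sum over floor = 126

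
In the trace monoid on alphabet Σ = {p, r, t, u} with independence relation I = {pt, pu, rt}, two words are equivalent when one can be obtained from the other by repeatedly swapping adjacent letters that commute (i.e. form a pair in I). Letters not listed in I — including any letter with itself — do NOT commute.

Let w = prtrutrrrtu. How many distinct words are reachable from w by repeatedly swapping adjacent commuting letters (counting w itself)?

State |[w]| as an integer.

40

#0=p has no predecessor
#1=r depends on [0:p]
#2=t has no predecessor
#3=r depends on [1:r]
#4=u depends on [2:t, 3:r]
#5=t depends on [4:u]
#6=r depends on [4:u]
#7=r depends on [6:r]
#8=r depends on [7:r]
#9=t depends on [5:t]
#10=u depends on [8:r, 9:t]
sources: [0:p, 2:t]
N(rest) = Σ N(rest − s) over sources s of rest; N(one piece) = 1:
  size 1 → [10]=1
  size 2 → [8,10]=1  [9,10]=1
  size 3 → [5,9,10]=1  [7,8,10]=1  [8,9,10]=2
  size 4 → [5,8,9,10]=3  [6,7,8,10]=1  [7,8,9,10]=3
  size 5 → [5,7,8,9,10]=6  [6,7,8,9,10]=4
  size 6 → [5,6,7,8,9,10]=10
  size 7 → [4,5,6,7,8,9,10]=10
  size 8 → [2,4,5,6,7,8,9,10]=10  [3,4,5,6,7,8,9,10]=10
  size 9 → [1,3,4,5,6,7,8,9,10]=10  [2,3,4,5,6,7,8,9,10]=20
  first=0(p) contributes 30
  first=2(t) contributes 10
|[w]| = 40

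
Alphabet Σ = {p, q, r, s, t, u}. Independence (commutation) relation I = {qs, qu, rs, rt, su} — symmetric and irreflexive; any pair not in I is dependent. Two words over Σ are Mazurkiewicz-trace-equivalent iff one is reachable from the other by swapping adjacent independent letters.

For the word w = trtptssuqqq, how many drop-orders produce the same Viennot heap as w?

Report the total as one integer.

#0=t has no predecessor
#1=r has no predecessor
#2=t depends on [0:t]
#3=p depends on [1:r, 2:t]
#4=t depends on [3:p]
#5=s depends on [4:t]
#6=s depends on [5:s]
#7=u depends on [4:t]
#8=q depends on [4:t]
#9=q depends on [8:q]
#10=q depends on [9:q]
sources: [0:t, 1:r]
N(rest) = Σ N(rest − s) over sources s of rest; N(one piece) = 1:
  size 1 → [6]=1  [7]=1  [10]=1
  size 2 → [5,6]=1  [6,7]=2  [6,10]=2  [7,10]=2  [9,10]=1
  size 3 → [5,6,7]=3  [5,6,10]=3  [6,7,10]=6  [6,9,10]=3  [7,9,10]=3  [8,9,10]=1
  size 4 → [5,6,7,10]=12  [5,6,9,10]=6  [6,7,9,10]=12  [6,8,9,10]=4  [7,8,9,10]=4
  size 5 → [5,6,7,9,10]=30  [5,6,8,9,10]=10  [6,7,8,9,10]=20
  size 6 → [5,6,7,8,9,10]=60
  size 7 → [4,5,6,7,8,9,10]=60
  size 8 → [3,4,5,6,7,8,9,10]=60
  size 9 → [1,3,4,5,6,7,8,9,10]=60  [2,3,4,5,6,7,8,9,10]=60
  first=0(t) contributes 120
  first=1(r) contributes 60
|[w]| = 180

180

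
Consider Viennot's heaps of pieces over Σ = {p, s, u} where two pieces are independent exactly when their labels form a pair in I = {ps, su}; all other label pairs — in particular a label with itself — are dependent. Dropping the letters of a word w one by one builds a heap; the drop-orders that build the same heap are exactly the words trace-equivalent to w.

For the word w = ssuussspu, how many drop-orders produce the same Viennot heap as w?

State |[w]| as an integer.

126

piece 0:s — minimal
piece 1:s rests on {0:s}
piece 2:u — minimal
piece 3:u rests on {2:u}
piece 4:s rests on {1:s}
piece 5:s rests on {4:s}
piece 6:s rests on {5:s}
piece 7:p rests on {3:u}
piece 8:u rests on {7:p}
minimal pieces: {0:s, 2:u}
ways to finish when only these pieces remain (= sum over removing one remaining piece with nothing left below it):
  1 left: {6}→1  {8}→1
  2 left: {5,6}→1  {6,8}→2  {7,8}→1
  3 left: {3,7,8}→1  {4,5,6}→1  {5,6,8}→3  {6,7,8}→3
  4 left: {1,4,5,6}→1  {2,3,7,8}→1  {3,6,7,8}→4  {4,5,6,8}→4  {5,6,7,8}→6
  5 left: {0,1,4,5,6}→1  {1,4,5,6,8}→5  {2,3,6,7,8}→5  {3,5,6,7,8}→10  {4,5,6,7,8}→10
  6 left: {0,1,4,5,6,8}→6  {1,4,5,6,7,8}→15  {2,3,5,6,7,8}→15  {3,4,5,6,7,8}→20
  7 left: {0,1,4,5,6,7,8}→21  {1,3,4,5,6,7,8}→35  {2,3,4,5,6,7,8}→35
  placing 0:s first → 70 extensions
  placing 2:u first → 56 extensions
total linear extensions = 126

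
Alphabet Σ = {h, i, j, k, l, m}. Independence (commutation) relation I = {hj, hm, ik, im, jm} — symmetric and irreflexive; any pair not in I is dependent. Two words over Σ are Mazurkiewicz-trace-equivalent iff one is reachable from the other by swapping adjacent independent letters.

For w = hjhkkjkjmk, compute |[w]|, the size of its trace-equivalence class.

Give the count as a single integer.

drop 0:h onto floor
drop 1:j onto floor
drop 2:h onto {0:h}
drop 3:k onto {1:j, 2:h}
drop 4:k onto {3:k}
drop 5:j onto {4:k}
drop 6:k onto {5:j}
drop 7:j onto {6:k}
drop 8:m onto {6:k}
drop 9:k onto {7:j, 8:m}
ground layer = {0:h, 1:j}
drop-orders for the pieces not yet dropped (sum over which currently-grounded one goes next):
  1 to go: {9} 1
  2 to go: {7,9} 1  {8,9} 1
  3 to go: {7,8,9} 2
  4 to go: {6,7,8,9} 2
  5 to go: {5,6,7,8,9} 2
  6 to go: {4,5,6,7,8,9} 2
  7 to go: {3,4,5,6,7,8,9} 2
  8 to go: {1,3,4,5,6,7,8,9} 2  {2,3,4,5,6,7,8,9} 2
  if 0:h drops first: 4 orders
  if 1:j drops first: 2 orders
heap linearizations: 6

6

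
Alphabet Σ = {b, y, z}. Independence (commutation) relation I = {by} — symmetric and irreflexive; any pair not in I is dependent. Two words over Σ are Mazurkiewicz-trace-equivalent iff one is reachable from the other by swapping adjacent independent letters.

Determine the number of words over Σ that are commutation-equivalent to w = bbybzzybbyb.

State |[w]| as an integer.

#0=b has no predecessor
#1=b depends on [0:b]
#2=y has no predecessor
#3=b depends on [1:b]
#4=z depends on [2:y, 3:b]
#5=z depends on [4:z]
#6=y depends on [5:z]
#7=b depends on [5:z]
#8=b depends on [7:b]
#9=y depends on [6:y]
#10=b depends on [8:b]
sources: [0:b, 2:y]
N(rest) = Σ N(rest − s) over sources s of rest; N(one piece) = 1:
  size 1 → [9]=1  [10]=1
  size 2 → [6,9]=1  [8,10]=1  [9,10]=2
  size 3 → [6,9,10]=3  [7,8,10]=1  [8,9,10]=3
  size 4 → [6,8,9,10]=6  [7,8,9,10]=4
  size 5 → [6,7,8,9,10]=10
  size 6 → [5,6,7,8,9,10]=10
  size 7 → [4,5,6,7,8,9,10]=10
  size 8 → [2,4,5,6,7,8,9,10]=10  [3,4,5,6,7,8,9,10]=10
  size 9 → [1,3,4,5,6,7,8,9,10]=10  [2,3,4,5,6,7,8,9,10]=20
  first=0(b) contributes 30
  first=2(y) contributes 10
|[w]| = 40

40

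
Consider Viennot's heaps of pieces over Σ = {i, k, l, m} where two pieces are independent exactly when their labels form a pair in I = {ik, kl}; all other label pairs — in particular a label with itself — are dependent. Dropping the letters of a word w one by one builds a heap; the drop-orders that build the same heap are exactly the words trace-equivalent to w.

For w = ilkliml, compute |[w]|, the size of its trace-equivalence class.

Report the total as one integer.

5

#0=i has no predecessor
#1=l depends on [0:i]
#2=k has no predecessor
#3=l depends on [1:l]
#4=i depends on [3:l]
#5=m depends on [2:k, 4:i]
#6=l depends on [5:m]
sources: [0:i, 2:k]
N(rest) = Σ N(rest − s) over sources s of rest; N(one piece) = 1:
  size 1 → [6]=1
  size 2 → [5,6]=1
  size 3 → [2,5,6]=1  [4,5,6]=1
  size 4 → [2,4,5,6]=2  [3,4,5,6]=1
  size 5 → [1,3,4,5,6]=1  [2,3,4,5,6]=3
  first=0(i) contributes 4
  first=2(k) contributes 1
|[w]| = 5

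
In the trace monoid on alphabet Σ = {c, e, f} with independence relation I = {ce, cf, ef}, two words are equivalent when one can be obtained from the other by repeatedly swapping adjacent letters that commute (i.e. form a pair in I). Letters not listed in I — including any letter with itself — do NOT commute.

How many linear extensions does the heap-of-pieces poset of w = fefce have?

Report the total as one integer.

30

#0=f has no predecessor
#1=e has no predecessor
#2=f depends on [0:f]
#3=c has no predecessor
#4=e depends on [1:e]
sources: [0:f, 1:e, 3:c]
N(rest) = Σ N(rest − s) over sources s of rest; N(one piece) = 1:
  size 1 → [2]=1  [3]=1  [4]=1
  size 2 → [0,2]=1  [1,4]=1  [2,3]=2  [2,4]=2  [3,4]=2
  size 3 → [0,2,3]=3  [0,2,4]=3  [1,2,4]=3  [1,3,4]=3  [2,3,4]=6
  first=0(f) contributes 12
  first=1(e) contributes 12
  first=3(c) contributes 6
|[w]| = 30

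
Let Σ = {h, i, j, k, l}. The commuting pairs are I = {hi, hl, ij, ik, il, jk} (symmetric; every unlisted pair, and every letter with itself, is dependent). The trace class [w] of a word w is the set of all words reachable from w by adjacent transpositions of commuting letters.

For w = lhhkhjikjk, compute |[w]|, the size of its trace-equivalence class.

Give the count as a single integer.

180

drop 0:l onto floor
drop 1:h onto floor
drop 2:h onto {1:h}
drop 3:k onto {0:l, 2:h}
drop 4:h onto {3:k}
drop 5:j onto {4:h}
drop 6:i onto floor
drop 7:k onto {4:h}
drop 8:j onto {5:j}
drop 9:k onto {7:k}
ground layer = {0:l, 1:h, 6:i}
drop-orders for the pieces not yet dropped (sum over which currently-grounded one goes next):
  1 to go: {6} 1  {8} 1  {9} 1
  2 to go: {5,8} 1  {6,8} 2  {6,9} 2  {7,9} 1  {8,9} 2
  3 to go: {5,6,8} 3  {5,8,9} 3  {6,7,9} 3  {6,8,9} 6  {7,8,9} 3
  4 to go: {5,6,8,9} 12  {5,7,8,9} 6  {6,7,8,9} 12
  5 to go: {4,5,7,8,9} 6  {5,6,7,8,9} 30
  6 to go: {3,4,5,7,8,9} 6  {4,5,6,7,8,9} 36
  7 to go: {0,3,4,5,7,8,9} 6  {2,3,4,5,7,8,9} 6  {3,4,5,6,7,8,9} 42
  8 to go: {0,2,3,4,5,7,8,9} 12  {0,3,4,5,6,7,8,9} 48  {1,2,3,4,5,7,8,9} 6  {2,3,4,5,6,7,8,9} 48
  if 0:l drops first: 54 orders
  if 1:h drops first: 108 orders
  if 6:i drops first: 18 orders
heap linearizations: 180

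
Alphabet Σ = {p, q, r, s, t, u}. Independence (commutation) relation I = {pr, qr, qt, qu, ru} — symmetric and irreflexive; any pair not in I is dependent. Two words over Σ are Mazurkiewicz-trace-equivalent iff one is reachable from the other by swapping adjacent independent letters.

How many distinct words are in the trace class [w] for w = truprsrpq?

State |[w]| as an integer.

piece 0:t — minimal
piece 1:r rests on {0:t}
piece 2:u rests on {0:t}
piece 3:p rests on {2:u}
piece 4:r rests on {1:r}
piece 5:s rests on {3:p, 4:r}
piece 6:r rests on {5:s}
piece 7:p rests on {5:s}
piece 8:q rests on {7:p}
minimal pieces: {0:t}
ways to finish when only these pieces remain (= sum over removing one remaining piece with nothing left below it):
  1 left: {6}→1  {8}→1
  2 left: {6,8}→2  {7,8}→1
  3 left: {6,7,8}→3
  4 left: {5,6,7,8}→3
  5 left: {3,5,6,7,8}→3  {4,5,6,7,8}→3
  6 left: {1,4,5,6,7,8}→3  {2,3,5,6,7,8}→3  {3,4,5,6,7,8}→6
  7 left: {1,3,4,5,6,7,8}→9  {2,3,4,5,6,7,8}→9
  placing 0:t first → 18 extensions

18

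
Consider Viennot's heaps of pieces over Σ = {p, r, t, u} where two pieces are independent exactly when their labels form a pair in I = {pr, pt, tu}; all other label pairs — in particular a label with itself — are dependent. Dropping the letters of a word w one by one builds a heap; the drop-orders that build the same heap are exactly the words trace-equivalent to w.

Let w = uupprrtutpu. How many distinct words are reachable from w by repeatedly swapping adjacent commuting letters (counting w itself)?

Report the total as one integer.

#0=u has no predecessor
#1=u depends on [0:u]
#2=p depends on [1:u]
#3=p depends on [2:p]
#4=r depends on [1:u]
#5=r depends on [4:r]
#6=t depends on [5:r]
#7=u depends on [3:p, 5:r]
#8=t depends on [6:t]
#9=p depends on [7:u]
#10=u depends on [9:p]
sources: [0:u]
N(rest) = Σ N(rest − s) over sources s of rest; N(one piece) = 1:
  size 1 → [8]=1  [10]=1
  size 2 → [6,8]=1  [8,10]=2  [9,10]=1
  size 3 → [6,8,10]=3  [7,9,10]=1  [8,9,10]=3
  size 4 → [3,7,9,10]=1  [6,8,9,10]=6  [7,8,9,10]=4
  size 5 → [2,3,7,9,10]=1  [3,7,8,9,10]=5  [6,7,8,9,10]=10
  size 6 → [2,3,7,8,9,10]=6  [3,6,7,8,9,10]=15  [5,6,7,8,9,10]=10
  size 7 → [2,3,6,7,8,9,10]=21  [3,5,6,7,8,9,10]=25  [4,5,6,7,8,9,10]=10
  size 8 → [2,3,5,6,7,8,9,10]=46  [3,4,5,6,7,8,9,10]=35
  size 9 → [2,3,4,5,6,7,8,9,10]=81
  first=0(u) contributes 81

81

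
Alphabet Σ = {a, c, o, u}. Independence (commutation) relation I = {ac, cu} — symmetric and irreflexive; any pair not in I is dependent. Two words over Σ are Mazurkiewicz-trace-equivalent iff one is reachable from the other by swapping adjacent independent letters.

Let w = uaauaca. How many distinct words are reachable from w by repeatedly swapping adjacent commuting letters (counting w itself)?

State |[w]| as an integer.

0(u) covers ∅
1(a) covers 0:u
2(a) covers 1:a
3(u) covers 2:a
4(a) covers 3:u
5(c) covers ∅
6(a) covers 4:a
floor of heap: 0:u, 5:c
completions by unplaced set U, small U first (add the entries for U minus each lowest piece of U):
  |U|=1: {5}:1  {6}:1
  |U|=2: {4,6}:1  {5,6}:2
  |U|=3: {3,4,6}:1  {4,5,6}:3
  |U|=4: {2,3,4,6}:1  {3,4,5,6}:4
  |U|=5: {1,2,3,4,6}:1  {2,3,4,5,6}:5
  start at 0(u): 6
  start at 5(c): 1
sum over floor = 7

7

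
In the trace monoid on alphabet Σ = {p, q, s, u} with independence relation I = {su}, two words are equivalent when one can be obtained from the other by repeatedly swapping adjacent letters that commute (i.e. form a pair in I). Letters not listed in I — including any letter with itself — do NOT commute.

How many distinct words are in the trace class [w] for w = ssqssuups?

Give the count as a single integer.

piece 0:s — minimal
piece 1:s rests on {0:s}
piece 2:q rests on {1:s}
piece 3:s rests on {2:q}
piece 4:s rests on {3:s}
piece 5:u rests on {2:q}
piece 6:u rests on {5:u}
piece 7:p rests on {4:s, 6:u}
piece 8:s rests on {7:p}
minimal pieces: {0:s}
ways to finish when only these pieces remain (= sum over removing one remaining piece with nothing left below it):
  1 left: {8}→1
  2 left: {7,8}→1
  3 left: {4,7,8}→1  {6,7,8}→1
  4 left: {3,4,7,8}→1  {4,6,7,8}→2  {5,6,7,8}→1
  5 left: {3,4,6,7,8}→3  {4,5,6,7,8}→3
  6 left: {3,4,5,6,7,8}→6
  7 left: {2,3,4,5,6,7,8}→6
  placing 0:s first → 6 extensions

6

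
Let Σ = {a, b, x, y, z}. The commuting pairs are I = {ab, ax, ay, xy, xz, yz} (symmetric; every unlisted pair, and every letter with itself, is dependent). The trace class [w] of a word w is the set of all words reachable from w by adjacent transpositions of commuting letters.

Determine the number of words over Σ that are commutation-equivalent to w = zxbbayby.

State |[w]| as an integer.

13

#0=z has no predecessor
#1=x has no predecessor
#2=b depends on [0:z, 1:x]
#3=b depends on [2:b]
#4=a depends on [0:z]
#5=y depends on [3:b]
#6=b depends on [5:y]
#7=y depends on [6:b]
sources: [0:z, 1:x]
N(rest) = Σ N(rest − s) over sources s of rest; N(one piece) = 1:
  size 1 → [4]=1  [7]=1
  size 2 → [4,7]=2  [6,7]=1
  size 3 → [4,6,7]=3  [5,6,7]=1
  size 4 → [3,5,6,7]=1  [4,5,6,7]=4
  size 5 → [2,3,5,6,7]=1  [3,4,5,6,7]=5
  size 6 → [1,2,3,5,6,7]=1  [2,3,4,5,6,7]=6
  first=0(z) contributes 7
  first=1(x) contributes 6
|[w]| = 13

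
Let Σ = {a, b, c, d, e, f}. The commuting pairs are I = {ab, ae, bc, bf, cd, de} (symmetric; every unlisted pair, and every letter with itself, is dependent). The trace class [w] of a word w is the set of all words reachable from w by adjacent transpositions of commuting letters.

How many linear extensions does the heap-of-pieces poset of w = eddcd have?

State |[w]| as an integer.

drop 0:e onto floor
drop 1:d onto floor
drop 2:d onto {1:d}
drop 3:c onto {0:e}
drop 4:d onto {2:d}
ground layer = {0:e, 1:d}
drop-orders for the pieces not yet dropped (sum over which currently-grounded one goes next):
  1 to go: {3} 1  {4} 1
  2 to go: {0,3} 1  {2,4} 1  {3,4} 2
  3 to go: {0,3,4} 3  {1,2,4} 1  {2,3,4} 3
  if 0:e drops first: 4 orders
  if 1:d drops first: 6 orders
heap linearizations: 10

10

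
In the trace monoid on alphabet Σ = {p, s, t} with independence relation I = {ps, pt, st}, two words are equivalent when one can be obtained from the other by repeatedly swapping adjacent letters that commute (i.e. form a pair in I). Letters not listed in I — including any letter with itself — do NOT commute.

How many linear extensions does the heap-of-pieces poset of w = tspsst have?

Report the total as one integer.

60

0(t) covers ∅
1(s) covers ∅
2(p) covers ∅
3(s) covers 1:s
4(s) covers 3:s
5(t) covers 0:t
floor of heap: 0:t, 1:s, 2:p
completions by unplaced set U, small U first (add the entries for U minus each lowest piece of U):
  |U|=1: {2}:1  {4}:1  {5}:1
  |U|=2: {0,5}:1  {2,4}:2  {2,5}:2  {3,4}:1  {4,5}:2
  |U|=3: {0,2,5}:3  {0,4,5}:3  {1,3,4}:1  {2,3,4}:3  {2,4,5}:6  {3,4,5}:3
  |U|=4: {0,2,4,5}:12  {0,3,4,5}:6  {1,2,3,4}:4  {1,3,4,5}:4  {2,3,4,5}:12
  start at 0(t): 20
  start at 1(s): 30
  start at 2(p): 10
sum over floor = 60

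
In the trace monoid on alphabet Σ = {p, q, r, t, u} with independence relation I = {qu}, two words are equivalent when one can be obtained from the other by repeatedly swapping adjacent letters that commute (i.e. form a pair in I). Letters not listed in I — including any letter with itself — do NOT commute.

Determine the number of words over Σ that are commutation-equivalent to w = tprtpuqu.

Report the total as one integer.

3

drop 0:t onto floor
drop 1:p onto {0:t}
drop 2:r onto {1:p}
drop 3:t onto {2:r}
drop 4:p onto {3:t}
drop 5:u onto {4:p}
drop 6:q onto {4:p}
drop 7:u onto {5:u}
ground layer = {0:t}
drop-orders for the pieces not yet dropped (sum over which currently-grounded one goes next):
  1 to go: {6} 1  {7} 1
  2 to go: {5,7} 1  {6,7} 2
  3 to go: {5,6,7} 3
  4 to go: {4,5,6,7} 3
  5 to go: {3,4,5,6,7} 3
  6 to go: {2,3,4,5,6,7} 3
  if 0:t drops first: 3 orders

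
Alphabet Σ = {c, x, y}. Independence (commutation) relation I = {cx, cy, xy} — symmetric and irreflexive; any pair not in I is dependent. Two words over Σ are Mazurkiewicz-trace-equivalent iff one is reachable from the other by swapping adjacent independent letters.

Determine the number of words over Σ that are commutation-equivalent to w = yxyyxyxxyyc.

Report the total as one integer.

2310

piece 0:y — minimal
piece 1:x — minimal
piece 2:y rests on {0:y}
piece 3:y rests on {2:y}
piece 4:x rests on {1:x}
piece 5:y rests on {3:y}
piece 6:x rests on {4:x}
piece 7:x rests on {6:x}
piece 8:y rests on {5:y}
piece 9:y rests on {8:y}
piece 10:c — minimal
minimal pieces: {0:y, 1:x, 10:c}
ways to finish when only these pieces remain (= sum over removing one remaining piece with nothing left below it):
  1 left: {7}→1  {9}→1  {10}→1
  2 left: {6,7}→1  {7,9}→2  {7,10}→2  {8,9}→1  {9,10}→2
  3 left: {4,6,7}→1  {5,8,9}→1  {6,7,9}→3  {6,7,10}→3  {7,8,9}→3  {7,9,10}→6  {8,9,10}→3
  4 left: {1,4,6,7}→1  {3,5,8,9}→1  {4,6,7,9}→4  {4,6,7,10}→4  {5,7,8,9}→4  {5,8,9,10}→4  {6,7,8,9}→6  {6,7,9,10}→12  {7,8,9,10}→12
  5 left: {1,4,6,7,9}→5  {1,4,6,7,10}→5  {2,3,5,8,9}→1  {3,5,7,8,9}→5  {3,5,8,9,10}→5  {4,6,7,8,9}→10  {4,6,7,9,10}→20  {5,6,7,8,9}→10  {5,7,8,9,10}→20  {6,7,8,9,10}→30
  6 left: {0,2,3,5,8,9}→1  {1,4,6,7,8,9}→15  {1,4,6,7,9,10}→30  {2,3,5,7,8,9}→6  {2,3,5,8,9,10}→6  {3,5,6,7,8,9}→15  {3,5,7,8,9,10}→30  {4,5,6,7,8,9}→20  {4,6,7,8,9,10}→60  {5,6,7,8,9,10}→60
  7 left: {0,2,3,5,7,8,9}→7  {0,2,3,5,8,9,10}→7  {1,4,5,6,7,8,9}→35  {1,4,6,7,8,9,10}→105  {2,3,5,6,7,8,9}→21  {2,3,5,7,8,9,10}→42  {3,4,5,6,7,8,9}→35  {3,5,6,7,8,9,10}→105  {4,5,6,7,8,9,10}→140
  8 left: {0,2,3,5,6,7,8,9}→28  {0,2,3,5,7,8,9,10}→56  {1,3,4,5,6,7,8,9}→70  {1,4,5,6,7,8,9,10}→280  {2,3,4,5,6,7,8,9}→56  {2,3,5,6,7,8,9,10}→168  {3,4,5,6,7,8,9,10}→280
  9 left: {0,2,3,4,5,6,7,8,9}→84  {0,2,3,5,6,7,8,9,10}→252  {1,2,3,4,5,6,7,8,9}→126  {1,3,4,5,6,7,8,9,10}→630  {2,3,4,5,6,7,8,9,10}→504
  placing 0:y first → 1260 extensions
  placing 1:x first → 840 extensions
  placing 10:c first → 210 extensions
total linear extensions = 2310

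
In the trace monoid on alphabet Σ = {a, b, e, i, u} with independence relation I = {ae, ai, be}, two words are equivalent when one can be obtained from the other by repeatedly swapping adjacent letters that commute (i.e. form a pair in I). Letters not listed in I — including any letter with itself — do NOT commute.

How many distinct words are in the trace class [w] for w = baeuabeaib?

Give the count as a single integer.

21

drop 0:b onto floor
drop 1:a onto {0:b}
drop 2:e onto floor
drop 3:u onto {1:a, 2:e}
drop 4:a onto {3:u}
drop 5:b onto {4:a}
drop 6:e onto {3:u}
drop 7:a onto {5:b}
drop 8:i onto {5:b, 6:e}
drop 9:b onto {7:a, 8:i}
ground layer = {0:b, 2:e}
drop-orders for the pieces not yet dropped (sum over which currently-grounded one goes next):
  1 to go: {9} 1
  2 to go: {7,9} 1  {8,9} 1
  3 to go: {6,8,9} 1  {7,8,9} 2
  4 to go: {5,7,8,9} 2  {6,7,8,9} 3
  5 to go: {4,5,7,8,9} 2  {5,6,7,8,9} 5
  6 to go: {4,5,6,7,8,9} 7
  7 to go: {3,4,5,6,7,8,9} 7
  8 to go: {1,3,4,5,6,7,8,9} 7  {2,3,4,5,6,7,8,9} 7
  if 0:b drops first: 14 orders
  if 2:e drops first: 7 orders
heap linearizations: 21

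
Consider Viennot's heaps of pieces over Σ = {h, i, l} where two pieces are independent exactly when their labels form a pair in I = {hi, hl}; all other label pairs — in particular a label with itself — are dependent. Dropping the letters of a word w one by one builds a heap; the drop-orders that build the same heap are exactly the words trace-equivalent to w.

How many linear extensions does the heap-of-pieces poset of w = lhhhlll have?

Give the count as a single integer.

35

piece 0:l — minimal
piece 1:h — minimal
piece 2:h rests on {1:h}
piece 3:h rests on {2:h}
piece 4:l rests on {0:l}
piece 5:l rests on {4:l}
piece 6:l rests on {5:l}
minimal pieces: {0:l, 1:h}
ways to finish when only these pieces remain (= sum over removing one remaining piece with nothing left below it):
  1 left: {3}→1  {6}→1
  2 left: {2,3}→1  {3,6}→2  {5,6}→1
  3 left: {1,2,3}→1  {2,3,6}→3  {3,5,6}→3  {4,5,6}→1
  4 left: {0,4,5,6}→1  {1,2,3,6}→4  {2,3,5,6}→6  {3,4,5,6}→4
  5 left: {0,3,4,5,6}→5  {1,2,3,5,6}→10  {2,3,4,5,6}→10
  placing 0:l first → 20 extensions
  placing 1:h first → 15 extensions
total linear extensions = 35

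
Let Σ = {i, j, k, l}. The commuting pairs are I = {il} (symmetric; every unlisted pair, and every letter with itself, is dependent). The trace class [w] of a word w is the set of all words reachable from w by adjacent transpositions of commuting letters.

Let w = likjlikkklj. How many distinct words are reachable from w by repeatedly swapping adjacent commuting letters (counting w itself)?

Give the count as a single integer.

4

0(l) covers ∅
1(i) covers ∅
2(k) covers 0:l, 1:i
3(j) covers 2:k
4(l) covers 3:j
5(i) covers 3:j
6(k) covers 4:l, 5:i
7(k) covers 6:k
8(k) covers 7:k
9(l) covers 8:k
10(j) covers 9:l
floor of heap: 0:l, 1:i
completions by unplaced set U, small U first (add the entries for U minus each lowest piece of U):
  |U|=1: {10}:1
  |U|=2: {9,10}:1
  |U|=3: {8,9,10}:1
  |U|=4: {7,8,9,10}:1
  |U|=5: {6,7,8,9,10}:1
  |U|=6: {4,6,7,8,9,10}:1  {5,6,7,8,9,10}:1
  |U|=7: {4,5,6,7,8,9,10}:2
  |U|=8: {3,4,5,6,7,8,9,10}:2
  |U|=9: {2,3,4,5,6,7,8,9,10}:2
  start at 0(l): 2
  start at 1(i): 2
sum over floor = 4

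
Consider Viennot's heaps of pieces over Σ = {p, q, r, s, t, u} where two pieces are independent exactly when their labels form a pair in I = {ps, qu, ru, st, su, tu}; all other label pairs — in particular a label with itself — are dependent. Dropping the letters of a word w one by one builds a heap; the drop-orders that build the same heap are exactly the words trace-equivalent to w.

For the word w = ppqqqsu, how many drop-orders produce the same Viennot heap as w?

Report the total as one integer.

piece 0:p — minimal
piece 1:p rests on {0:p}
piece 2:q rests on {1:p}
piece 3:q rests on {2:q}
piece 4:q rests on {3:q}
piece 5:s rests on {4:q}
piece 6:u rests on {1:p}
minimal pieces: {0:p}
ways to finish when only these pieces remain (= sum over removing one remaining piece with nothing left below it):
  1 left: {5}→1  {6}→1
  2 left: {4,5}→1  {5,6}→2
  3 left: {3,4,5}→1  {4,5,6}→3
  4 left: {2,3,4,5}→1  {3,4,5,6}→4
  5 left: {2,3,4,5,6}→5
  placing 0:p first → 5 extensions

5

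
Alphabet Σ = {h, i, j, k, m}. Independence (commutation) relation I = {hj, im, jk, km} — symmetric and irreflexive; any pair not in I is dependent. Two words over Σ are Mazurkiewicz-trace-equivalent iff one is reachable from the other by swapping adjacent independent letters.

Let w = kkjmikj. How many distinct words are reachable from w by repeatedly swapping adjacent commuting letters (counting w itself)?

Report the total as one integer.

21

drop 0:k onto floor
drop 1:k onto {0:k}
drop 2:j onto floor
drop 3:m onto {2:j}
drop 4:i onto {1:k, 2:j}
drop 5:k onto {4:i}
drop 6:j onto {3:m, 4:i}
ground layer = {0:k, 2:j}
drop-orders for the pieces not yet dropped (sum over which currently-grounded one goes next):
  1 to go: {5} 1  {6} 1
  2 to go: {3,6} 1  {5,6} 2
  3 to go: {3,5,6} 3  {4,5,6} 2
  4 to go: {1,4,5,6} 2  {3,4,5,6} 5
  5 to go: {0,1,4,5,6} 2  {1,3,4,5,6} 7  {2,3,4,5,6} 5
  if 0:k drops first: 12 orders
  if 2:j drops first: 9 orders
heap linearizations: 21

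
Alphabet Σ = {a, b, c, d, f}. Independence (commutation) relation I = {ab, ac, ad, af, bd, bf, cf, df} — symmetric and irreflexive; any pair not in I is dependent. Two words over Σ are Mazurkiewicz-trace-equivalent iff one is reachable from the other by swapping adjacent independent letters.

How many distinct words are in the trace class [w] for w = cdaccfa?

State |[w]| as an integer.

drop 0:c onto floor
drop 1:d onto {0:c}
drop 2:a onto floor
drop 3:c onto {1:d}
drop 4:c onto {3:c}
drop 5:f onto floor
drop 6:a onto {2:a}
ground layer = {0:c, 2:a, 5:f}
drop-orders for the pieces not yet dropped (sum over which currently-grounded one goes next):
  1 to go: {4} 1  {5} 1  {6} 1
  2 to go: {2,6} 1  {3,4} 1  {4,5} 2  {4,6} 2  {5,6} 2
  3 to go: {1,3,4} 1  {2,4,6} 3  {2,5,6} 3  {3,4,5} 3  {3,4,6} 3  {4,5,6} 6
  4 to go: {0,1,3,4} 1  {1,3,4,5} 4  {1,3,4,6} 4  {2,3,4,6} 6  {2,4,5,6} 12  {3,4,5,6} 12
  5 to go: {0,1,3,4,5} 5  {0,1,3,4,6} 5  {1,2,3,4,6} 10  {1,3,4,5,6} 20  {2,3,4,5,6} 30
  if 0:c drops first: 60 orders
  if 2:a drops first: 30 orders
  if 5:f drops first: 15 orders
heap linearizations: 105

105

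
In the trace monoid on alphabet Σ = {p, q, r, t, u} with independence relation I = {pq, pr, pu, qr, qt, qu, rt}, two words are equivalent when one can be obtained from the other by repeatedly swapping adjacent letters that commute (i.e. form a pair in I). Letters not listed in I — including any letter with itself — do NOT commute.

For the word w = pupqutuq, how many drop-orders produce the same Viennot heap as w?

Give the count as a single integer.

168

drop 0:p onto floor
drop 1:u onto floor
drop 2:p onto {0:p}
drop 3:q onto floor
drop 4:u onto {1:u}
drop 5:t onto {2:p, 4:u}
drop 6:u onto {5:t}
drop 7:q onto {3:q}
ground layer = {0:p, 1:u, 3:q}
drop-orders for the pieces not yet dropped (sum over which currently-grounded one goes next):
  1 to go: {6} 1  {7} 1
  2 to go: {3,7} 1  {5,6} 1  {6,7} 2
  3 to go: {2,5,6} 1  {3,6,7} 3  {4,5,6} 1  {5,6,7} 3
  4 to go: {0,2,5,6} 1  {1,4,5,6} 1  {2,4,5,6} 2  {2,5,6,7} 4  {3,5,6,7} 6  {4,5,6,7} 4
  5 to go: {0,2,4,5,6} 3  {0,2,5,6,7} 5  {1,2,4,5,6} 3  {1,4,5,6,7} 5  {2,3,5,6,7} 10  {2,4,5,6,7} 10  {3,4,5,6,7} 10
  6 to go: {0,1,2,4,5,6} 6  {0,2,3,5,6,7} 15  {0,2,4,5,6,7} 18  {1,2,4,5,6,7} 18  {1,3,4,5,6,7} 15  {2,3,4,5,6,7} 30
  if 0:p drops first: 63 orders
  if 1:u drops first: 63 orders
  if 3:q drops first: 42 orders
heap linearizations: 168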